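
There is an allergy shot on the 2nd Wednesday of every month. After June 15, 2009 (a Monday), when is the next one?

June 2009 starts on a Monday; its first Wednesday is the 3rd, so the 2nd Wednesday is the 10th — June 10, 2009.
That is not after June 15, 2009, so look at July 2009.
July 2009 starts on a Wednesday; its first Wednesday is the 1st, so the 2nd Wednesday is the 8th — July 8, 2009.

July 8, 2009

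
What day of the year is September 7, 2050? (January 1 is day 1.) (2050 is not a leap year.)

250

Days in months before September: 31 + 28 + 31 + 30 + 31 + 30 + 31 + 31 = 243.
Plus 7 days into September → day 250.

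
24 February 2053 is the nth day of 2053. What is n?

55

Days in months before February: 31 = 31.
Plus 24 days into February → day 55.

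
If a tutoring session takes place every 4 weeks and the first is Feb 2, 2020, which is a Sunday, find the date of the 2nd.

Mar 1, 2020

The 2nd occurrence is 1 interval after the first: 1 × 28 = 28 days after Feb 2, 2020.
Feb has 29 days — 27 days to the end of Feb leaves 1.
1 day into Mar → Mar 1, 2020.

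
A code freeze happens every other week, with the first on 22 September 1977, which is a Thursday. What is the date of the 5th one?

17 November 1977

The 5th occurrence is 4 intervals after the first: 4 × 14 = 56 days after 22 September 1977.
September has 30 days — 8 days to the end of September leaves 48.
October has 31 days (17 left).
17 days into November → 17 November 1977.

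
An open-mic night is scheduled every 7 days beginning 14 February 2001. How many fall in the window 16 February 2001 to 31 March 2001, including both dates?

Occurrences land 7·i days after 14 February 2001 for i = 0, 1, 2, …
16 February 2001 is 2 days after the start; 2 ÷ 7 = 0 remainder 2; since the remainder is 2, round up to i = 1. First occurrence in the window: #2 on 21 February 2001 (1×7 = 7 days in).
31 March 2001 is 45 days after the start; 45 ÷ 7 = 6 remainder 3. Last occurrence in the window: #7 on 28 March 2001.
Occurrences #2 through #7: 6 in total.

6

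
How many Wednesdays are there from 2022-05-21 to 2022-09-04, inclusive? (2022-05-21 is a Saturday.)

15

2022-05-21 is a Saturday; the first Wednesday on or after it is 2022-05-25 (4 days later).
From 2022-05-25 to 2022-09-04: 6 + 30 + 31 + 31 + 4 = 102 days (rest of May, June, July, August, September).
102 ÷ 7 = 14 full weeks with remainder 4, so 14 more Wednesdays after the first → 15.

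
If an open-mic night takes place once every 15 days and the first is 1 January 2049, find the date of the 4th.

The 4th occurrence is 3 intervals after the first: 3 × 15 = 45 days after 1 January 2049.
January has 31 days — 30 days to the end of January leaves 15.
15 days into February → 15 February 2049.

15 February 2049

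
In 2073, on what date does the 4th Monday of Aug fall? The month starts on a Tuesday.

Aug 28, 2073

Aug 2073 begins on a Tuesday, so the first Monday is Aug 7 (6 days later).
The 4th Monday is 3 weeks later: 7 + 21 = 28.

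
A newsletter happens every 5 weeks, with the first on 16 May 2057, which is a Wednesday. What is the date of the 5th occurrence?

The 5th occurrence is 4 intervals after the first: 4 × 35 = 140 days after 16 May 2057.
May has 31 days — 15 days to the end of May leaves 125.
June has 30 days (95 left).
July has 31 days (64 left).
August has 31 days (33 left).
September has 30 days (3 left).
3 days into October → 3 October 2057.

3 October 2057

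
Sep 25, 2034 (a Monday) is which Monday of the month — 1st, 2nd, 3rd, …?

Day 25 falls in week ⌈25/7⌉ of the month.
Days 1–7 hold the 1st Monday, 8–14 the 2nd, 15–21 the 3rd, 22–28 the 4th, 29–31 the 5th.
25 is in the range for the 4th.

4th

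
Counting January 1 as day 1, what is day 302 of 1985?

Jan has 31 days (302 − 31 = 271 remain).
Feb has 28 days (271 − 28 = 243 remain).
Mar has 31 days (243 − 31 = 212 remain).
Apr has 30 days (212 − 30 = 182 remain).
May has 31 days (182 − 31 = 151 remain).
Jun has 30 days (151 − 30 = 121 remain).
Jul has 31 days (121 − 31 = 90 remain).
Aug has 31 days (90 − 31 = 59 remain).
Sep has 30 days (59 − 30 = 29 remain).
29 into Oct → Oct 29.

Oct 29, 1985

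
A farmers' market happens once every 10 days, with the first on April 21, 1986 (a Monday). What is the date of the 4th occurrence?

May 21, 1986

The 4th occurrence is 3 intervals after the first: 3 × 10 = 30 days after April 21, 1986.
April has 30 days — 9 days to the end of April leaves 21.
21 days into May → May 21, 1986.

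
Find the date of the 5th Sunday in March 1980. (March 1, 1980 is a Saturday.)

1980-03-30

March 1980 begins on a Saturday, so the first Sunday is March 2 (1 day later).
The 5th Sunday is 4 weeks later: 2 + 28 = 30.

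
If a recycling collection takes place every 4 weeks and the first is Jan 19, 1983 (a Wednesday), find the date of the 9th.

Aug 31, 1983

The 9th occurrence is 8 intervals after the first: 8 × 28 = 224 days after Jan 19, 1983.
Jan has 31 days — 12 days to the end of Jan leaves 212.
Feb has 28 days (184 left).
Mar has 31 days (153 left).
Apr has 30 days (123 left).
May has 31 days (92 left).
Jun has 30 days (62 left).
Jul has 31 days (31 left).
31 days into Aug → Aug 31, 1983.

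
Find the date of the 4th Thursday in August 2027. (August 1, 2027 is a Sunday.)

August 2027 begins on a Sunday, so the first Thursday is August 5 (4 days later).
The 4th Thursday is 3 weeks later: 5 + 21 = 26.

2027-08-26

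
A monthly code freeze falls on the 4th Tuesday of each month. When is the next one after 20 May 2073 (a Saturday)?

May 2073 starts on a Monday; its first Tuesday is the 2nd, so the 4th Tuesday is the 23rd — 23 May 2073.
23 May 2073 is after 20 May 2073, so that is the next one.

23 May 2073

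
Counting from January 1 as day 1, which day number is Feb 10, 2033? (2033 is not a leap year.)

Days in months before Feb: 31 = 31.
Plus 10 days into Feb → day 41.

41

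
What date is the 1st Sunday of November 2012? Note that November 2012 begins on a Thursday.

4 November 2012

November 2012 begins on a Thursday, so the first Sunday is November 4 (3 days later).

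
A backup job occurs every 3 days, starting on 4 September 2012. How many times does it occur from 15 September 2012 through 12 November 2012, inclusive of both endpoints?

20

Occurrences land 3·i days after 4 September 2012 for i = 0, 1, 2, …
15 September 2012 is 11 days after the start; 11 ÷ 3 = 3 remainder 2; since the remainder is 2, round up to i = 4. First occurrence in the window: #5 on 16 September 2012 (4×3 = 12 days in).
12 November 2012 is 69 days after the start; 69 ÷ 3 = 23 remainder 0. Last occurrence in the window: #24 on 12 November 2012.
Occurrences #5 through #24: 20 in total.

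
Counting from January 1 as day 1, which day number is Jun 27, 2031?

178

Days in months before Jun: 31 + 28 + 31 + 30 + 31 = 151.
Plus 27 days into Jun → day 178.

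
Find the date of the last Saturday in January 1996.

The first Saturday of January 1996 is January 6.
January 1996 has 31 days. Adding weeks: 6, 13, 20, 27 — the last one ≤ 31 is the 27th.

January 27, 1996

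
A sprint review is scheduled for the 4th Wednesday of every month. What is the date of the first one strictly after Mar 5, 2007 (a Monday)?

Mar 2007 starts on a Thursday; its first Wednesday is the 7th, so the 4th Wednesday is the 28th — Mar 28, 2007.
Mar 28, 2007 is after Mar 5, 2007, so that is the next one.

Mar 28, 2007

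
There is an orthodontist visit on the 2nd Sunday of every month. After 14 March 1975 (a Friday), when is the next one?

March 1975 starts on a Saturday; its first Sunday is the 2nd, so the 2nd Sunday is the 9th — 9 March 1975.
That is not after 14 March 1975, so look at April 1975.
April 1975 starts on a Tuesday; its first Sunday is the 6th, so the 2nd Sunday is the 13th — 13 April 1975.

13 April 1975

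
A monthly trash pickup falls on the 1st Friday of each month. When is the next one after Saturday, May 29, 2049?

May 2049 starts on a Saturday, so its 1st Friday is May 7, 2049 (6 days in).
That is not after May 29, 2049, so look at June 2049.
June 2049 starts on a Tuesday, so its 1st Friday is June 4, 2049 (3 days in).

June 4, 2049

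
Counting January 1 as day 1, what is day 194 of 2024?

January has 31 days (194 − 31 = 163 remain).
February has 29 days (163 − 29 = 134 remain).
March has 31 days (134 − 31 = 103 remain).
April has 30 days (103 − 30 = 73 remain).
May has 31 days (73 − 31 = 42 remain).
June has 30 days (42 − 30 = 12 remain).
12 into July → July 12.

12 July 2024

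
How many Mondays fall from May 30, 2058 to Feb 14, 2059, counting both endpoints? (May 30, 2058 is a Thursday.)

May 30, 2058 is a Thursday; the first Monday on or after it is Jun 3, 2058 (4 days later).
From Jun 3, 2058 to Feb 14, 2059: 27 + 31 + 31 + 30 + 31 + 30 + 31 + 31 + 14 = 256 days (rest of Jun, Jul, Aug, Sep, Oct, Nov, Dec, Jan, Feb).
256 ÷ 7 = 36 full weeks with remainder 4, so 36 more Mondays after the first → 37.

37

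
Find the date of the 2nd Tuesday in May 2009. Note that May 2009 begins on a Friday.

May 12, 2009

May 2009 begins on a Friday, so the first Tuesday is May 5 (4 days later).
The 2nd Tuesday is 1 weeks later: 5 + 7 = 12.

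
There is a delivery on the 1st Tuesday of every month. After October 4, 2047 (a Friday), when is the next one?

November 5, 2047

October 2047 starts on a Tuesday, so its 1st Tuesday is October 1, 2047.
That is not after October 4, 2047, so look at November 2047.
November 2047 starts on a Friday, so its 1st Tuesday is November 5, 2047 (4 days in).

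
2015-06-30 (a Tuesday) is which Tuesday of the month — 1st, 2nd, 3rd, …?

5th

Day 30 falls in week ⌈30/7⌉ of the month.
Days 1–7 hold the 1st Tuesday, 8–14 the 2nd, 15–21 the 3rd, 22–28 the 4th, 29–31 the 5th.
30 is in the range for the 5th.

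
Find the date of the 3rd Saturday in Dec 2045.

Dec 2045 begins on a Friday, so the first Saturday is Dec 2 (1 day later).
The 3rd Saturday is 2 weeks later: 2 + 14 = 16.

Dec 16, 2045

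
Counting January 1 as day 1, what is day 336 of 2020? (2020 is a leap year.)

1 December 2020

January has 31 days (336 − 31 = 305 remain).
February has 29 days (305 − 29 = 276 remain).
March has 31 days (276 − 31 = 245 remain).
April has 30 days (245 − 30 = 215 remain).
May has 31 days (215 − 31 = 184 remain).
June has 30 days (184 − 30 = 154 remain).
July has 31 days (154 − 31 = 123 remain).
August has 31 days (123 − 31 = 92 remain).
September has 30 days (92 − 30 = 62 remain).
October has 31 days (62 − 31 = 31 remain).
November has 30 days (31 − 30 = 1 remain).
1 into December → December 1.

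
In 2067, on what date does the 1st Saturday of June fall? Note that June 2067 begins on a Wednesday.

4 June 2067

June 2067 begins on a Wednesday, so the first Saturday is June 4 (3 days later).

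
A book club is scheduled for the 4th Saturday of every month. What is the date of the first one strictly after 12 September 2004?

September 2004 starts on a Wednesday; its first Saturday is the 4th, so the 4th Saturday is the 25th — 25 September 2004.
25 September 2004 is after 12 September 2004, so that is the next one.

25 September 2004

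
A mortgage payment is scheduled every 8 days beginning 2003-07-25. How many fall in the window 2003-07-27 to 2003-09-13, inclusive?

6

Occurrences land 8·i days after 2003-07-25 for i = 0, 1, 2, …
2003-07-27 is 2 days after the start; 2 ÷ 8 = 0 remainder 2; since the remainder is 2, round up to i = 1. First occurrence in the window: #2 on 2003-08-02 (1×8 = 8 days in).
2003-09-13 is 50 days after the start; 50 ÷ 8 = 6 remainder 2. Last occurrence in the window: #7 on 2003-09-11.
Occurrences #2 through #7: 6 in total.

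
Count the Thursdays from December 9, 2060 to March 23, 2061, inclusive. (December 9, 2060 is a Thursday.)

15

December 9, 2060 is a Thursday; the first Thursday on or after it is December 9, 2060.
From December 9, 2060 to March 23, 2061: 22 + 31 + 28 + 23 = 104 days (rest of December, January, February, March).
104 ÷ 7 = 14 full weeks with remainder 6, so 14 more Thursdays after the first → 15.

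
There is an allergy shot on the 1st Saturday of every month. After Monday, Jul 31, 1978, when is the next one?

Jul 1978 starts on a Saturday, so its 1st Saturday is Jul 1, 1978.
That is not after Jul 31, 1978, so look at Aug 1978.
Aug 1978 starts on a Tuesday, so its 1st Saturday is Aug 5, 1978 (4 days in).

Aug 5, 1978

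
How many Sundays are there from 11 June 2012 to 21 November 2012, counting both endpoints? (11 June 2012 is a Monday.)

11 June 2012 is a Monday; the first Sunday on or after it is 17 June 2012 (6 days later).
From 17 June 2012 to 21 November 2012: 13 + 31 + 31 + 30 + 31 + 21 = 157 days (rest of June, July, August, September, October, November).
157 ÷ 7 = 22 full weeks with remainder 3, so 22 more Sundays after the first → 23.

23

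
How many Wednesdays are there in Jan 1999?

Jan 1, 1999 is a Friday; the first Wednesday on or after it is Jan 6, 1999 (5 days later).
From Jan 6, 1999 to Jan 31, 1999 is 31 − 6 = 25 days.
25 ÷ 7 = 3 full weeks with remainder 4, so 3 more Wednesdays after the first → 4.

4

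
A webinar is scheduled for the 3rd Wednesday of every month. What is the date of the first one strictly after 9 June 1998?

17 June 1998

June 1998 starts on a Monday; its first Wednesday is the 3rd, so the 3rd Wednesday is the 17th — 17 June 1998.
17 June 1998 is after 9 June 1998, so that is the next one.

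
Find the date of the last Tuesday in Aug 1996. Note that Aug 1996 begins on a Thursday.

Aug 1996 begins on a Thursday, so the first Tuesday is Aug 6 (5 days later).
Aug 1996 has 31 days. Adding weeks: 6, 13, 20, 27 — the last one ≤ 31 is the 27th.

Aug 27, 1996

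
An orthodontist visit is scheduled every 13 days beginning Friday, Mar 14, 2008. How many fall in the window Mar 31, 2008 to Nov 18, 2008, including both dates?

18

Occurrences land 13·i days after Mar 14, 2008 for i = 0, 1, 2, …
Mar 31, 2008 is 17 days after the start; 17 ÷ 13 = 1 remainder 4; since the remainder is 4, round up to i = 2. First occurrence in the window: #3 on Apr 9, 2008 (2×13 = 26 days in).
Nov 18, 2008 is 249 days after the start; 249 ÷ 13 = 19 remainder 2. Last occurrence in the window: #20 on Nov 16, 2008.
Occurrences #3 through #20: 18 in total.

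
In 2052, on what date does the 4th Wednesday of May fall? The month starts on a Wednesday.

May 22, 2052

May 2052 begins on a Wednesday, so the first Wednesday is May 1.
The 4th Wednesday is 3 weeks later: 1 + 21 = 22.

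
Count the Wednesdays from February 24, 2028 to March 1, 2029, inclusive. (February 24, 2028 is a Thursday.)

53

February 24, 2028 is a Thursday; the first Wednesday on or after it is March 1, 2028 (6 days later).
From March 1, 2028 to March 1, 2029: 305 + 60 = 365 days (rest of 2028, to March 1, 2029 in 2029).
365 ÷ 7 = 52 full weeks with remainder 1, so 52 more Wednesdays after the first → 53.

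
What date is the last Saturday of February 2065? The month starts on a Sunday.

28 February 2065

February 2065 begins on a Sunday, so the first Saturday is February 7 (6 days later).
February 2065 has 28 days. Adding weeks: 7, 14, 21, 28 — the last one ≤ 28 is the 28th.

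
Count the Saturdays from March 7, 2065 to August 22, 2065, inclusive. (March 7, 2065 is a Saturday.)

25

March 7, 2065 is a Saturday; the first Saturday on or after it is March 7, 2065.
From March 7, 2065 to August 22, 2065: 24 + 30 + 31 + 30 + 31 + 22 = 168 days (rest of March, April, May, June, July, August).
168 ÷ 7 = 24 full weeks with remainder 0, so 24 more Saturdays after the first → 25.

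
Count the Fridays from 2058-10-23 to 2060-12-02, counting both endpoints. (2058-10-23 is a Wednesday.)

110

2058-10-23 is a Wednesday; the first Friday on or after it is 2058-10-25 (2 days later).
From 2058-10-25 to 2060-12-02: 67 + 365 + 337 = 769 days (rest of 2058, 2059, to 2060-12-02 in 2060).
769 ÷ 7 = 109 full weeks with remainder 6, so 109 more Fridays after the first → 110.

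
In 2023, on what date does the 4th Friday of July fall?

July 28, 2023

The first Friday of July 2023 is July 7.
The 4th Friday is 3 weeks later: 7 + 21 = 28.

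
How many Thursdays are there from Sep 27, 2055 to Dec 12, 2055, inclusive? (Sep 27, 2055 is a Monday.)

11

Sep 27, 2055 is a Monday; the first Thursday on or after it is Sep 30, 2055 (3 days later).
From Sep 30, 2055 to Dec 12, 2055: 0 + 31 + 30 + 12 = 73 days (rest of Sep, Oct, Nov, Dec).
73 ÷ 7 = 10 full weeks with remainder 3, so 10 more Thursdays after the first → 11.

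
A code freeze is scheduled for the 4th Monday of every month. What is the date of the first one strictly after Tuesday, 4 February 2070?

February 2070 starts on a Saturday; its first Monday is the 3rd, so the 4th Monday is the 24th — 24 February 2070.
24 February 2070 is after 4 February 2070, so that is the next one.

24 February 2070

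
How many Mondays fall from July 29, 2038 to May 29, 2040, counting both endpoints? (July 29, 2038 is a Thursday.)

96

July 29, 2038 is a Thursday; the first Monday on or after it is August 2, 2038 (4 days later).
From August 2, 2038 to May 29, 2040: 151 + 365 + 150 = 666 days (rest of 2038, 2039, to May 29, 2040 in 2040).
666 ÷ 7 = 95 full weeks with remainder 1, so 95 more Mondays after the first → 96.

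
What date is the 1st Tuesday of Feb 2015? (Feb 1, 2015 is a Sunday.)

Feb 3, 2015

Feb 2015 begins on a Sunday, so the first Tuesday is Feb 3 (2 days later).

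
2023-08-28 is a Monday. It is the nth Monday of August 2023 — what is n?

Day 28 falls in week ⌈28/7⌉ of the month.
Days 1–7 hold the 1st Monday, 8–14 the 2nd, 15–21 the 3rd, 22–28 the 4th, 29–31 the 5th.
28 is in the range for the 4th.

4th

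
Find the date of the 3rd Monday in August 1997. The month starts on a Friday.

August 18, 1997

August 1997 begins on a Friday, so the first Monday is August 4 (3 days later).
The 3rd Monday is 2 weeks later: 4 + 14 = 18.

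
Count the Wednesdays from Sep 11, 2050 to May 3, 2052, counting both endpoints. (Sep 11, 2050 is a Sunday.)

Sep 11, 2050 is a Sunday; the first Wednesday on or after it is Sep 14, 2050 (3 days later).
From Sep 14, 2050 to May 3, 2052: 108 + 365 + 124 = 597 days (rest of 2050, 2051, to May 3, 2052 in 2052).
597 ÷ 7 = 85 full weeks with remainder 2, so 85 more Wednesdays after the first → 86.

86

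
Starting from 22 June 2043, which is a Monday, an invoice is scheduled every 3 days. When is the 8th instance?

The 8th occurrence is 7 intervals after the first: 7 × 3 = 21 days after 22 June 2043.
June has 30 days — 8 days to the end of June leaves 13.
13 days into July → 13 July 2043.

13 July 2043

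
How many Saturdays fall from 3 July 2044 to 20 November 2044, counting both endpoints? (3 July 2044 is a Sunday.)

20

3 July 2044 is a Sunday; the first Saturday on or after it is 9 July 2044 (6 days later).
From 9 July 2044 to 20 November 2044: 22 + 31 + 30 + 31 + 20 = 134 days (rest of July, August, September, October, November).
134 ÷ 7 = 19 full weeks with remainder 1, so 19 more Saturdays after the first → 20.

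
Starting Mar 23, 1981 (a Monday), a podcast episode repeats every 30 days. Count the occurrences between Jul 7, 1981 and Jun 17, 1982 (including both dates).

12

Occurrences land 30·i days after Mar 23, 1981 for i = 0, 1, 2, …
Jul 7, 1981 is 106 days after the start; 106 ÷ 30 = 3 remainder 16; since the remainder is 16, round up to i = 4. First occurrence in the window: #5 on Jul 21, 1981 (4×30 = 120 days in).
Jun 17, 1982 is 451 days after the start; 451 ÷ 30 = 15 remainder 1. Last occurrence in the window: #16 on Jun 16, 1982.
Occurrences #5 through #16: 12 in total.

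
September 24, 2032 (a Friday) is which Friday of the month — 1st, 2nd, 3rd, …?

4th

Day 24 falls in week ⌈24/7⌉ of the month.
Days 1–7 hold the 1st Friday, 8–14 the 2nd, 15–21 the 3rd, 22–28 the 4th, 29–31 the 5th.
24 is in the range for the 4th.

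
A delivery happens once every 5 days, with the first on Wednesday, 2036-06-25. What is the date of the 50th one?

The 50th occurrence is 49 intervals after the first: 49 × 5 = 245 days after 2036-06-25.
June has 30 days — 5 days to the end of June leaves 240.
July has 31 days (209 left).
August has 31 days (178 left).
September has 30 days (148 left).
October has 31 days (117 left).
November has 30 days (87 left).
December has 31 days (56 left).
January has 31 days (25 left).
25 days into February → 2037-02-25.

2037-02-25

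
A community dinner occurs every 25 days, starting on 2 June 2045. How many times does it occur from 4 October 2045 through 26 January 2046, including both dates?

Occurrences land 25·i days after 2 June 2045 for i = 0, 1, 2, …
4 October 2045 is 124 days after the start; 124 ÷ 25 = 4 remainder 24; since the remainder is 24, round up to i = 5. First occurrence in the window: #6 on 5 October 2045 (5×25 = 125 days in).
26 January 2046 is 238 days after the start; 238 ÷ 25 = 9 remainder 13. Last occurrence in the window: #10 on 13 January 2046.
Occurrences #6 through #10: 5 in total.

5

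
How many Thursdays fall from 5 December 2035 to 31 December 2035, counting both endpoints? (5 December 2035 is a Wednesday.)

5 December 2035 is a Wednesday; the first Thursday on or after it is 6 December 2035 (1 day later).
From 6 December 2035 to 31 December 2035 is 31 − 6 = 25 days.
25 ÷ 7 = 3 full weeks with remainder 4, so 3 more Thursdays after the first → 4.

4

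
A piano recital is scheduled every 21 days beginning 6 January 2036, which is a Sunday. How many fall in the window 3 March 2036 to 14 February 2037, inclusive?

Occurrences land 21·i days after 6 January 2036 for i = 0, 1, 2, …
3 March 2036 is 57 days after the start; 57 ÷ 21 = 2 remainder 15; since the remainder is 15, round up to i = 3. First occurrence in the window: #4 on 9 March 2036 (3×21 = 63 days in).
14 February 2037 is 405 days after the start; 405 ÷ 21 = 19 remainder 6. Last occurrence in the window: #20 on 8 February 2037.
Occurrences #4 through #20: 17 in total.

17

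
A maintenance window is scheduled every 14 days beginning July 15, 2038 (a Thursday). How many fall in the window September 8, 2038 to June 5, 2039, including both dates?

20

Occurrences land 14·i days after July 15, 2038 for i = 0, 1, 2, …
September 8, 2038 is 55 days after the start; 55 ÷ 14 = 3 remainder 13; since the remainder is 13, round up to i = 4. First occurrence in the window: #5 on September 9, 2038 (4×14 = 56 days in).
June 5, 2039 is 325 days after the start; 325 ÷ 14 = 23 remainder 3. Last occurrence in the window: #24 on June 2, 2039.
Occurrences #5 through #24: 20 in total.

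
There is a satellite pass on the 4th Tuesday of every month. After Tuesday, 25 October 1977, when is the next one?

October 1977 starts on a Saturday; its first Tuesday is the 4th, so the 4th Tuesday is the 25th — 25 October 1977.
That is not after 25 October 1977, so look at November 1977.
November 1977 starts on a Tuesday; its first Tuesday is the 1st, so the 4th Tuesday is the 22nd — 22 November 1977.

22 November 1977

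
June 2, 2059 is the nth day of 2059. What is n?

153

Days in months before June: 31 + 28 + 31 + 30 + 31 = 151.
Plus 2 days into June → day 153.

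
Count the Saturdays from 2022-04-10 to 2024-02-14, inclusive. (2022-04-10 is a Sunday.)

2022-04-10 is a Sunday; the first Saturday on or after it is 2022-04-16 (6 days later).
From 2022-04-16 to 2024-02-14: 259 + 365 + 45 = 669 days (rest of 2022, 2023, to 2024-02-14 in 2024).
669 ÷ 7 = 95 full weeks with remainder 4, so 95 more Saturdays after the first → 96.

96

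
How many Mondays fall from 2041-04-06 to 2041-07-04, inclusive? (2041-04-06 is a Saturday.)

13

2041-04-06 is a Saturday; the first Monday on or after it is 2041-04-08 (2 days later).
From 2041-04-08 to 2041-07-04: 22 + 31 + 30 + 4 = 87 days (rest of April, May, June, July).
87 ÷ 7 = 12 full weeks with remainder 3, so 12 more Mondays after the first → 13.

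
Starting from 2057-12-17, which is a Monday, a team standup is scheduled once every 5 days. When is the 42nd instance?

The 42nd occurrence is 41 intervals after the first: 41 × 5 = 205 days after 2057-12-17.
December has 31 days — 14 days to the end of December leaves 191.
January has 31 days (160 left).
February has 28 days (132 left).
March has 31 days (101 left).
April has 30 days (71 left).
May has 31 days (40 left).
June has 30 days (10 left).
10 days into July → 2058-07-10.

2058-07-10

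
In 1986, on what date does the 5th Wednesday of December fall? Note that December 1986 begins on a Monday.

December 1986 begins on a Monday, so the first Wednesday is December 3 (2 days later).
The 5th Wednesday is 4 weeks later: 3 + 28 = 31.

31 December 1986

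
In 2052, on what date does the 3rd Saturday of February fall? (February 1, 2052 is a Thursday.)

February 2052 begins on a Thursday, so the first Saturday is February 3 (2 days later).
The 3rd Saturday is 2 weeks later: 3 + 14 = 17.

2052-02-17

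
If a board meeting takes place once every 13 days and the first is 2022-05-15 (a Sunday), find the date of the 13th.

The 13th occurrence is 12 intervals after the first: 12 × 13 = 156 days after 2022-05-15.
May has 31 days — 16 days to the end of May leaves 140.
June has 30 days (110 left).
July has 31 days (79 left).
August has 31 days (48 left).
September has 30 days (18 left).
18 days into October → 2022-10-18.

2022-10-18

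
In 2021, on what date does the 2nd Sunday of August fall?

August 2021 begins on a Sunday, so the first Sunday is August 1.
The 2nd Sunday is 1 weeks later: 1 + 7 = 8.

8 August 2021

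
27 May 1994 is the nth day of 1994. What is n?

Days in months before May: 31 + 28 + 31 + 30 = 120.
Plus 27 days into May → day 147.

147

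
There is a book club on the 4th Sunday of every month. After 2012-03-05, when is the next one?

March 2012 starts on a Thursday; its first Sunday is the 4th, so the 4th Sunday is the 25th — 2012-03-25.
2012-03-25 is after 2012-03-05, so that is the next one.

2012-03-25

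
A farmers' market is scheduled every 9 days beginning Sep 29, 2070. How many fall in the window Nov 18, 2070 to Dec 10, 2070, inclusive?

3

Occurrences land 9·i days after Sep 29, 2070 for i = 0, 1, 2, …
Nov 18, 2070 is 50 days after the start; 50 ÷ 9 = 5 remainder 5; since the remainder is 5, round up to i = 6. First occurrence in the window: #7 on Nov 22, 2070 (6×9 = 54 days in).
Dec 10, 2070 is 72 days after the start; 72 ÷ 9 = 8 remainder 0. Last occurrence in the window: #9 on Dec 10, 2070.
Occurrences #7 through #9: 3 in total.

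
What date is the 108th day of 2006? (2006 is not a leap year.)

18 April 2006

January has 31 days (108 − 31 = 77 remain).
February has 28 days (77 − 28 = 49 remain).
March has 31 days (49 − 31 = 18 remain).
18 into April → April 18.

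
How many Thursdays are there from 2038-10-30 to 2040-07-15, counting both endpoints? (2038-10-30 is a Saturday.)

89

2038-10-30 is a Saturday; the first Thursday on or after it is 2038-11-04 (5 days later).
From 2038-11-04 to 2040-07-15: 57 + 365 + 197 = 619 days (rest of 2038, 2039, to 2040-07-15 in 2040).
619 ÷ 7 = 88 full weeks with remainder 3, so 88 more Thursdays after the first → 89.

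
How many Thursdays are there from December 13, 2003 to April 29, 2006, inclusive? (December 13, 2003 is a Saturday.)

December 13, 2003 is a Saturday; the first Thursday on or after it is December 18, 2003 (5 days later).
From December 18, 2003 to April 29, 2006: 13 + 366 + 365 + 119 = 863 days (rest of 2003, 2004, 2005, to April 29, 2006 in 2006).
863 ÷ 7 = 123 full weeks with remainder 2, so 123 more Thursdays after the first → 124.

124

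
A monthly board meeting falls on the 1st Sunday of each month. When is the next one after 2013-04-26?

2013-05-05

April 2013 starts on a Monday, so its 1st Sunday is 2013-04-07 (6 days in).
That is not after 2013-04-26, so look at May 2013.
May 2013 starts on a Wednesday, so its 1st Sunday is 2013-05-05 (4 days in).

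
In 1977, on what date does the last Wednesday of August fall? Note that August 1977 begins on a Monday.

August 1977 begins on a Monday, so the first Wednesday is August 3 (2 days later).
August 1977 has 31 days. Adding weeks: 3, 10, 17, 24, 31 — the last one ≤ 31 is the 31st.

August 31, 1977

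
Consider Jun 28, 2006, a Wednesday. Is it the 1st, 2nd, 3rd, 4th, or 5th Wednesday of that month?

Day 28 falls in week ⌈28/7⌉ of the month.
Days 1–7 hold the 1st Wednesday, 8–14 the 2nd, 15–21 the 3rd, 22–28 the 4th, 29–31 the 5th.
28 is in the range for the 4th.

4th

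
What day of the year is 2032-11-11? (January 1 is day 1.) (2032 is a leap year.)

Days in months before November: 31 + 29 + 31 + 30 + 31 + 30 + 31 + 31 + 30 + 31 = 305.
Plus 11 days into November → day 316.

316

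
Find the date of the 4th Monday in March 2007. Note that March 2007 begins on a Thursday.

March 2007 begins on a Thursday, so the first Monday is March 5 (4 days later).
The 4th Monday is 3 weeks later: 5 + 21 = 26.

March 26, 2007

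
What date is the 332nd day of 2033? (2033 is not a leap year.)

28 November 2033

January has 31 days (332 − 31 = 301 remain).
February has 28 days (301 − 28 = 273 remain).
March has 31 days (273 − 31 = 242 remain).
April has 30 days (242 − 30 = 212 remain).
May has 31 days (212 − 31 = 181 remain).
June has 30 days (181 − 30 = 151 remain).
July has 31 days (151 − 31 = 120 remain).
August has 31 days (120 − 31 = 89 remain).
September has 30 days (89 − 30 = 59 remain).
October has 31 days (59 − 31 = 28 remain).
28 into November → November 28.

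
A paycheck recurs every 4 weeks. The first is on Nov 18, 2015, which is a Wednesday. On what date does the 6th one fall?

The 6th occurrence is 5 intervals after the first: 5 × 28 = 140 days after Nov 18, 2015.
Nov has 30 days — 12 days to the end of Nov leaves 128.
Dec has 31 days (97 left).
Jan has 31 days (66 left).
Feb has 29 days (37 left).
Mar has 31 days (6 left).
6 days into Apr → Apr 6, 2016.

Apr 6, 2016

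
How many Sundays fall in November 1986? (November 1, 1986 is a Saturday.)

5

November 1, 1986 is a Saturday; the first Sunday on or after it is November 2, 1986 (1 day later).
From November 2, 1986 to November 30, 1986 is 30 − 2 = 28 days.
28 ÷ 7 = 4 full weeks with remainder 0, so 4 more Sundays after the first → 5.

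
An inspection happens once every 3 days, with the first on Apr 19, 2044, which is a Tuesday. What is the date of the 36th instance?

Aug 2, 2044

The 36th occurrence is 35 intervals after the first: 35 × 3 = 105 days after Apr 19, 2044.
Apr has 30 days — 11 days to the end of Apr leaves 94.
May has 31 days (63 left).
Jun has 30 days (33 left).
Jul has 31 days (2 left).
2 days into Aug → Aug 2, 2044.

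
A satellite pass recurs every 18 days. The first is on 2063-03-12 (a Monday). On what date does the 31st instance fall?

2064-09-02

The 31st occurrence is 30 intervals after the first: 30 × 18 = 540 days after 2063-03-12.
March has 31 days — 19 days to the end of March leaves 521.
From end of March to end of 2063 is 275 days (246 left).
January has 31 days (215 left).
February has 29 days (186 left).
March has 31 days (155 left).
April has 30 days (125 left).
May has 31 days (94 left).
June has 30 days (64 left).
July has 31 days (33 left).
August has 31 days (2 left).
2 days into September → 2064-09-02.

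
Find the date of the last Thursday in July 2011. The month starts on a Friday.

2011-07-28

July 2011 begins on a Friday, so the first Thursday is July 7 (6 days later).
July 2011 has 31 days. Adding weeks: 7, 14, 21, 28 — the last one ≤ 31 is the 28th.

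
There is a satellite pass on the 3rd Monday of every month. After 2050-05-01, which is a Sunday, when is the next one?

2050-05-16

May 2050 starts on a Sunday; its first Monday is the 2nd, so the 3rd Monday is the 16th — 2050-05-16.
2050-05-16 is after 2050-05-01, so that is the next one.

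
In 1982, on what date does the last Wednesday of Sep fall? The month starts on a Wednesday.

Sep 1982 begins on a Wednesday, so the first Wednesday is Sep 1.
Sep 1982 has 30 days. Adding weeks: 1, 8, 15, 22, 29 — the last one ≤ 30 is the 29th.

Sep 29, 1982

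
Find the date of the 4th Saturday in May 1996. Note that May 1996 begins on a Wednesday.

May 1996 begins on a Wednesday, so the first Saturday is May 4 (3 days later).
The 4th Saturday is 3 weeks later: 4 + 21 = 25.

1996-05-25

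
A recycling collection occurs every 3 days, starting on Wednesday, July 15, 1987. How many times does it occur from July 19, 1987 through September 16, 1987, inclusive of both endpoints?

20

Occurrences land 3·i days after July 15, 1987 for i = 0, 1, 2, …
July 19, 1987 is 4 days after the start; 4 ÷ 3 = 1 remainder 1; since the remainder is 1, round up to i = 2. First occurrence in the window: #3 on July 21, 1987 (2×3 = 6 days in).
September 16, 1987 is 63 days after the start; 63 ÷ 3 = 21 remainder 0. Last occurrence in the window: #22 on September 16, 1987.
Occurrences #3 through #22: 20 in total.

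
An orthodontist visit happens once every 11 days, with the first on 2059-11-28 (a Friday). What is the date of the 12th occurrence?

The 12th occurrence is 11 intervals after the first: 11 × 11 = 121 days after 2059-11-28.
November has 30 days — 2 days to the end of November leaves 119.
December has 31 days (88 left).
January has 31 days (57 left).
February has 29 days (28 left).
28 days into March → 2060-03-28.

2060-03-28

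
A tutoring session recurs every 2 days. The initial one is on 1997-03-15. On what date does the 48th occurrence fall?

1997-06-17

The 48th occurrence is 47 intervals after the first: 47 × 2 = 94 days after 1997-03-15.
March has 31 days — 16 days to the end of March leaves 78.
April has 30 days (48 left).
May has 31 days (17 left).
17 days into June → 1997-06-17.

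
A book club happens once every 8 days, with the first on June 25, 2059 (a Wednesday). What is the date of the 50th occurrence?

The 50th occurrence is 49 intervals after the first: 49 × 8 = 392 days after June 25, 2059.
June has 30 days — 5 days to the end of June leaves 387.
July has 31 days (356 left).
August has 31 days (325 left).
September has 30 days (295 left).
October has 31 days (264 left).
November has 30 days (234 left).
December has 31 days (203 left).
January has 31 days (172 left).
February has 29 days (143 left).
March has 31 days (112 left).
April has 30 days (82 left).
May has 31 days (51 left).
June has 30 days (21 left).
21 days into July → July 21, 2060.

July 21, 2060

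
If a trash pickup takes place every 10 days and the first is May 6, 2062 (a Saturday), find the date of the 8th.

The 8th occurrence is 7 intervals after the first: 7 × 10 = 70 days after May 6, 2062.
May has 31 days — 25 days to the end of May leaves 45.
June has 30 days (15 left).
15 days into July → July 15, 2062.

July 15, 2062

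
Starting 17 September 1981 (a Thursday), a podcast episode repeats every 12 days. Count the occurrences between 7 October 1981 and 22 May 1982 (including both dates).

19

Occurrences land 12·i days after 17 September 1981 for i = 0, 1, 2, …
7 October 1981 is 20 days after the start; 20 ÷ 12 = 1 remainder 8; since the remainder is 8, round up to i = 2. First occurrence in the window: #3 on 11 October 1981 (2×12 = 24 days in).
22 May 1982 is 247 days after the start; 247 ÷ 12 = 20 remainder 7. Last occurrence in the window: #21 on 15 May 1982.
Occurrences #3 through #21: 19 in total.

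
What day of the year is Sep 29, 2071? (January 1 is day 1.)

Days in months before Sep: 31 + 28 + 31 + 30 + 31 + 30 + 31 + 31 = 243.
Plus 29 days into Sep → day 272.

272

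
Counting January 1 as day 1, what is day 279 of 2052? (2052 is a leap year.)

5 October 2052

January has 31 days (279 − 31 = 248 remain).
February has 29 days (248 − 29 = 219 remain).
March has 31 days (219 − 31 = 188 remain).
April has 30 days (188 − 30 = 158 remain).
May has 31 days (158 − 31 = 127 remain).
June has 30 days (127 − 30 = 97 remain).
July has 31 days (97 − 31 = 66 remain).
August has 31 days (66 − 31 = 35 remain).
September has 30 days (35 − 30 = 5 remain).
5 into October → October 5.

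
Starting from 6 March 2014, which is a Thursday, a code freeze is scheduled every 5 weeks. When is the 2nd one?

10 April 2014

The 2nd occurrence is 1 interval after the first: 1 × 35 = 35 days after 6 March 2014.
March has 31 days — 25 days to the end of March leaves 10.
10 days into April → 10 April 2014.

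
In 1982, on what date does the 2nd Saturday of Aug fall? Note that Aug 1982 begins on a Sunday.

Aug 14, 1982

Aug 1982 begins on a Sunday, so the first Saturday is Aug 7 (6 days later).
The 2nd Saturday is 1 weeks later: 7 + 7 = 14.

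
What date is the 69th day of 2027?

January has 31 days (69 − 31 = 38 remain).
February has 28 days (38 − 28 = 10 remain).
10 into March → March 10.

10 March 2027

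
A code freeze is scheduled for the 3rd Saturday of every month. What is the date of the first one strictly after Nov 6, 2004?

Nov 20, 2004

Nov 2004 starts on a Monday; its first Saturday is the 6th, so the 3rd Saturday is the 20th — Nov 20, 2004.
Nov 20, 2004 is after Nov 6, 2004, so that is the next one.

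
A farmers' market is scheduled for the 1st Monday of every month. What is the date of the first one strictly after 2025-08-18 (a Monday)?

2025-09-01

August 2025 starts on a Friday, so its 1st Monday is 2025-08-04 (3 days in).
That is not after 2025-08-18, so look at September 2025.
September 2025 starts on a Monday, so its 1st Monday is 2025-09-01.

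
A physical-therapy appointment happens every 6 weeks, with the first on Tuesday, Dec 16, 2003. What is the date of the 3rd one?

Mar 9, 2004

The 3rd occurrence is 2 intervals after the first: 2 × 42 = 84 days after Dec 16, 2003.
Dec has 31 days — 15 days to the end of Dec leaves 69.
Jan has 31 days (38 left).
Feb has 29 days (9 left).
9 days into Mar → Mar 9, 2004.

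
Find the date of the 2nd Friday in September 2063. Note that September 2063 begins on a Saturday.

2063-09-14

September 2063 begins on a Saturday, so the first Friday is September 7 (6 days later).
The 2nd Friday is 1 weeks later: 7 + 7 = 14.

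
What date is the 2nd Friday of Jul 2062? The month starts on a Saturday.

Jul 2062 begins on a Saturday, so the first Friday is Jul 7 (6 days later).
The 2nd Friday is 1 weeks later: 7 + 7 = 14.

Jul 14, 2062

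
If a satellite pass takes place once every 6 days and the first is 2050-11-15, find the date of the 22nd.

2051-03-21

The 22nd occurrence is 21 intervals after the first: 21 × 6 = 126 days after 2050-11-15.
November has 30 days — 15 days to the end of November leaves 111.
December has 31 days (80 left).
January has 31 days (49 left).
February has 28 days (21 left).
21 days into March → 2051-03-21.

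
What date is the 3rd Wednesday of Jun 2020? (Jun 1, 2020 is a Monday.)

Jun 2020 begins on a Monday, so the first Wednesday is Jun 3 (2 days later).
The 3rd Wednesday is 2 weeks later: 3 + 14 = 17.

Jun 17, 2020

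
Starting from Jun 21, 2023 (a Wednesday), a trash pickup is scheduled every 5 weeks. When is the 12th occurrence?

The 12th occurrence is 11 intervals after the first: 11 × 35 = 385 days after Jun 21, 2023.
Jun has 30 days — 9 days to the end of Jun leaves 376.
Jul has 31 days (345 left).
Aug has 31 days (314 left).
Sep has 30 days (284 left).
Oct has 31 days (253 left).
Nov has 30 days (223 left).
Dec has 31 days (192 left).
Jan has 31 days (161 left).
Feb has 29 days (132 left).
Mar has 31 days (101 left).
Apr has 30 days (71 left).
May has 31 days (40 left).
Jun has 30 days (10 left).
10 days into Jul → Jul 10, 2024.

Jul 10, 2024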